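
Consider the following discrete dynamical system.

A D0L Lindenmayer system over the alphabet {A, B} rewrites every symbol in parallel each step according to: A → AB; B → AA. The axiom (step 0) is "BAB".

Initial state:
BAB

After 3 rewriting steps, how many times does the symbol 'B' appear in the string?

7

0) BAB
1) AAABAA
2) ABABABAAABAB
3) ABAAABAAABAAABABABAAABAA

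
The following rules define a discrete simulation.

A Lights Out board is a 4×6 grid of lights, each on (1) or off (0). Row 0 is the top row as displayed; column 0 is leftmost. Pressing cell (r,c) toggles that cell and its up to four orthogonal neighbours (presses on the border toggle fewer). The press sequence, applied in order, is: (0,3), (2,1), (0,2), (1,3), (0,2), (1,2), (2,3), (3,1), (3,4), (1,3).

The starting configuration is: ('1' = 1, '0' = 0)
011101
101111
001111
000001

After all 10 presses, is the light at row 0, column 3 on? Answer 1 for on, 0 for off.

0) 011101
101111
001111
000001
1) 010011
101011
001111
000001
2) 010011
111011
110111
010001
3) 001111
110011
110111
010001
4) 001011
111101
110011
010001
5) 010111
110101
110011
010001
6) 011111
101001
111011
010001
7) 011111
101101
110101
010101
8) 011111
101101
100101
101101
9) 011111
101101
100111
101010
10) 011011
100011
100011
101010

0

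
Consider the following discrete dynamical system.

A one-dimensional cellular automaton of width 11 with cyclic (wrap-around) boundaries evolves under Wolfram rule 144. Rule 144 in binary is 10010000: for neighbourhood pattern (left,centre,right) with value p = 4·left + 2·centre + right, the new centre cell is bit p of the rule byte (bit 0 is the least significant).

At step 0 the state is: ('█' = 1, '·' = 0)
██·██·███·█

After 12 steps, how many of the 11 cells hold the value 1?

2

step 0: ██·██·███·█
step 1: █······█···
step 2: ·█······█··
step 3: ··█······█·
step 4: ···█······█
step 5: █···█······
step 6: ·█···█·····
step 7: ··█···█····
step 8: ···█···█···
step 9: ····█···█··
step 10: ·····█···█·
step 11: ······█···█
step 12: █······█···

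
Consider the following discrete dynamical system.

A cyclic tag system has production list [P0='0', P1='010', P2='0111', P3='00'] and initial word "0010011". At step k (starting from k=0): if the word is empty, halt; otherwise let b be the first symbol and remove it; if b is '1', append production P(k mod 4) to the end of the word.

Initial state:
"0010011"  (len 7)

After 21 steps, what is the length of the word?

t=0: "0010011"  (len 7)
t=1: "010011"  (len 6)
t=2: "10011"  (len 5)
t=3: "00110111"  (len 8)
t=4: "0110111"  (len 7)
t=5: "110111"  (len 6)
t=6: "10111010"  (len 8)
t=7: "01110100111"  (len 11)
t=8: "1110100111"  (len 10)
t=9: "1101001110"  (len 10)
t=10: "101001110010"  (len 12)
t=11: "010011100100111"  (len 15)
t=12: "10011100100111"  (len 14)
t=13: "00111001001110"  (len 14)
t=14: "0111001001110"  (len 13)
t=15: "111001001110"  (len 12)
t=16: "1100100111000"  (len 13)
t=17: "1001001110000"  (len 13)
t=18: "001001110000010"  (len 15)
t=19: "01001110000010"  (len 14)
t=20: "1001110000010"  (len 13)
t=21: "0011100000100"  (len 13)

13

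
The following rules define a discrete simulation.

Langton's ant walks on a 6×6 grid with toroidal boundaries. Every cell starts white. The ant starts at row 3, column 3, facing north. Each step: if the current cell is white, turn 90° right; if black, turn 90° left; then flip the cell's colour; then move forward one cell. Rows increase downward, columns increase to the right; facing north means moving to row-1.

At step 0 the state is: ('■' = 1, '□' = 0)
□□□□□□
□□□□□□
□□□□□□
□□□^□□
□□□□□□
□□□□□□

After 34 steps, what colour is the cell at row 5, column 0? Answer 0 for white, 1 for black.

k=0  □□□□□□
□□□□□□
□□□□□□
□□□^□□
□□□□□□
□□□□□□
k=1  □□□□□□
□□□□□□
□□□□□□
□□□■>□
□□□□□□
□□□□□□
k=2  □□□□□□
□□□□□□
□□□□□□
□□□■■□
□□□□v□
□□□□□□
k=3  □□□□□□
□□□□□□
□□□□□□
□□□■■□
□□□<■□
□□□□□□
k=4  □□□□□□
□□□□□□
□□□□□□
□□□^■□
□□□■■□
□□□□□□
k=5  □□□□□□
□□□□□□
□□□□□□
□□<□■□
□□□■■□
□□□□□□
k=6  □□□□□□
□□□□□□
□□^□□□
□□■□■□
□□□■■□
□□□□□□
k=7  □□□□□□
□□□□□□
□□■>□□
□□■□■□
□□□■■□
□□□□□□
k=8  □□□□□□
□□□□□□
□□■■□□
□□■v■□
□□□■■□
□□□□□□
k=9  □□□□□□
□□□□□□
□□■■□□
□□<■■□
□□□■■□
□□□□□□
k=10  □□□□□□
□□□□□□
□□■■□□
□□□■■□
□□v■■□
□□□□□□
k=11  □□□□□□
□□□□□□
□□■■□□
□□□■■□
□<■■■□
□□□□□□
k=12  □□□□□□
□□□□□□
□□■■□□
□^□■■□
□■■■■□
□□□□□□
k=13  □□□□□□
□□□□□□
□□■■□□
□■>■■□
□■■■■□
□□□□□□
k=14  □□□□□□
□□□□□□
□□■■□□
□■■■■□
□■v■■□
□□□□□□
k=15  □□□□□□
□□□□□□
□□■■□□
□■■■■□
□■□>■□
□□□□□□
k=16  □□□□□□
□□□□□□
□□■■□□
□■■^■□
□■□□■□
□□□□□□
k=17  □□□□□□
□□□□□□
□□■■□□
□■<□■□
□■□□■□
□□□□□□
k=18  □□□□□□
□□□□□□
□□■■□□
□■□□■□
□■v□■□
□□□□□□
k=19  □□□□□□
□□□□□□
□□■■□□
□■□□■□
□<■□■□
□□□□□□
k=20  □□□□□□
□□□□□□
□□■■□□
□■□□■□
□□■□■□
□v□□□□
k=21  □□□□□□
□□□□□□
□□■■□□
□■□□■□
□□■□■□
<■□□□□
k=22  □□□□□□
□□□□□□
□□■■□□
□■□□■□
^□■□■□
■■□□□□
k=23  □□□□□□
□□□□□□
□□■■□□
□■□□■□
■>■□■□
■■□□□□
k=24  □□□□□□
□□□□□□
□□■■□□
□■□□■□
■■■□■□
■v□□□□
k=25  □□□□□□
□□□□□□
□□■■□□
□■□□■□
■■■□■□
■□>□□□
k=26  □□v□□□
□□□□□□
□□■■□□
□■□□■□
■■■□■□
■□■□□□
k=27  □<■□□□
□□□□□□
□□■■□□
□■□□■□
■■■□■□
■□■□□□
k=28  □■■□□□
□□□□□□
□□■■□□
□■□□■□
■■■□■□
■^■□□□
k=29  □■■□□□
□□□□□□
□□■■□□
□■□□■□
■■■□■□
■■>□□□
k=30  □■■□□□
□□□□□□
□□■■□□
□■□□■□
■■^□■□
■■□□□□
k=31  □■■□□□
□□□□□□
□□■■□□
□■□□■□
■<□□■□
■■□□□□
k=32  □■■□□□
□□□□□□
□□■■□□
□■□□■□
■□□□■□
■v□□□□
k=33  □■■□□□
□□□□□□
□□■■□□
□■□□■□
■□□□■□
■□>□□□
k=34  □■v□□□
□□□□□□
□□■■□□
□■□□■□
■□□□■□
■□■□□□

1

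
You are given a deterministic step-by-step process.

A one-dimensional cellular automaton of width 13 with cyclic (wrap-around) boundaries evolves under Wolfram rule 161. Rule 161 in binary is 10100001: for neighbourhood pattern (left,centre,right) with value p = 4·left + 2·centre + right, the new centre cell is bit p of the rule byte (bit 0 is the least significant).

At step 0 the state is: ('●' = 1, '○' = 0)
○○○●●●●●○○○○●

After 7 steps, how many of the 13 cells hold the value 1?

13

t=0: ○○○●●●●●○○○○●
t=1: ○●○○●●●○○●●○○
t=2: ○○○○○●○○○○○○●
t=3: ○●●●○○○●●●●○○
t=4: ○○●○○●○○●●○○●
t=5: ○○○○○○○○○○○○○
t=6: ●●●●●●●●●●●●●
t=7: ●●●●●●●●●●●●●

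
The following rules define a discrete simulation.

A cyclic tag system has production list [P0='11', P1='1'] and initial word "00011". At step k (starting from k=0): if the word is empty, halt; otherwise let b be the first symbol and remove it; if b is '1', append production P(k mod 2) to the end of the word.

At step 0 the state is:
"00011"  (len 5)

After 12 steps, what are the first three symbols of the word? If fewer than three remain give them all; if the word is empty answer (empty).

111

0) "00011"  (len 5)
1) "0011"  (len 4)
2) "011"  (len 3)
3) "11"  (len 2)
4) "11"  (len 2)
5) "111"  (len 3)
6) "111"  (len 3)
7) "1111"  (len 4)
8) "1111"  (len 4)
9) "11111"  (len 5)
10) "11111"  (len 5)
11) "111111"  (len 6)
12) "111111"  (len 6)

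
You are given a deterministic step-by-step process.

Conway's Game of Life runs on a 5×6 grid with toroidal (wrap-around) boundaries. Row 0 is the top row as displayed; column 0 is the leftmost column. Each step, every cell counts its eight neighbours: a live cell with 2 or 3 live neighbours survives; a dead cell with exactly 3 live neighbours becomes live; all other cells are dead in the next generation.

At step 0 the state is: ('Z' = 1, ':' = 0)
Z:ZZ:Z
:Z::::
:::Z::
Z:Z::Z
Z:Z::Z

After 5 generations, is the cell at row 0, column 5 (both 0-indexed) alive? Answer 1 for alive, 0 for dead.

0

gen 0: Z:ZZ:Z
:Z::::
:::Z::
Z:Z::Z
Z:Z::Z
gen 1: ::ZZZZ
ZZ:ZZ:
ZZZ:::
Z:ZZZZ
::Z:::
gen 2: Z::::Z
::::::
::::::
Z:::ZZ
Z:::::
gen 3: Z::::Z
::::::
:::::Z
Z::::Z
:Z::Z:
gen 4: Z::::Z
Z::::Z
Z::::Z
Z:::ZZ
:Z::Z:
gen 5: :Z::Z:
:Z::Z:
:Z::::
:Z::Z:
:Z::Z:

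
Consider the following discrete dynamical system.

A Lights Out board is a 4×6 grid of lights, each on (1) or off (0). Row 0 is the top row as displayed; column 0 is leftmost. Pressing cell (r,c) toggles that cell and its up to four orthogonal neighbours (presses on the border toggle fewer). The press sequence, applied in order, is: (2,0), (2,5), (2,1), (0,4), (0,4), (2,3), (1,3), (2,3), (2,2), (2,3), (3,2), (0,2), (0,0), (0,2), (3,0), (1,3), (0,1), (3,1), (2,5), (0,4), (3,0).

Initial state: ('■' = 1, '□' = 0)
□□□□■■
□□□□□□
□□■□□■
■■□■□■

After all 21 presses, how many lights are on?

12

t=0: □□□□■■
□□□□□□
□□■□□■
■■□■□■
t=1: □□□□■■
■□□□□□
■■■□□■
□■□■□■
t=2: □□□□■■
■□□□□■
■■■□■□
□■□■□□
t=3: □□□□■■
■■□□□■
□□□□■□
□□□■□□
t=4: □□□■□□
■■□□■■
□□□□■□
□□□■□□
t=5: □□□□■■
■■□□□■
□□□□■□
□□□■□□
t=6: □□□□■■
■■□■□■
□□■■□□
□□□□□□
t=7: □□□■■■
■■■□■■
□□■□□□
□□□□□□
t=8: □□□■■■
■■■■■■
□□□■■□
□□□■□□
t=9: □□□■■■
■■□■■■
□■■□■□
□□■■□□
t=10: □□□■■■
■■□□■■
□■□■□□
□□■□□□
t=11: □□□■■■
■■□□■■
□■■■□□
□■□■□□
t=12: □■■□■■
■■■□■■
□■■■□□
□■□■□□
t=13: ■□■□■■
□■■□■■
□■■■□□
□■□■□□
t=14: ■■□■■■
□■□□■■
□■■■□□
□■□■□□
t=15: ■■□■■■
□■□□■■
■■■■□□
■□□■□□
t=16: ■■□□■■
□■■■□■
■■■□□□
■□□■□□
t=17: □□■□■■
□□■■□■
■■■□□□
■□□■□□
t=18: □□■□■■
□□■■□■
■□■□□□
□■■■□□
t=19: □□■□■■
□□■■□□
■□■□■■
□■■■□■
t=20: □□■■□□
□□■■■□
■□■□■■
□■■■□■
t=21: □□■■□□
□□■■■□
□□■□■■
■□■■□■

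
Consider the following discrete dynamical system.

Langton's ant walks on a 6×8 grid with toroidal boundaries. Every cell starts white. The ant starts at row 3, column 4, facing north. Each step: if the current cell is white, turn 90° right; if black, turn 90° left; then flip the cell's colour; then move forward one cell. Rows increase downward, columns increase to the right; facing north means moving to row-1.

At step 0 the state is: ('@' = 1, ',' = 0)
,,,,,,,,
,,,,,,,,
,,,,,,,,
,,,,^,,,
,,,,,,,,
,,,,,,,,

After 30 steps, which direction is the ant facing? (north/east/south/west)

k=0  ,,,,,,,,
,,,,,,,,
,,,,,,,,
,,,,^,,,
,,,,,,,,
,,,,,,,,
k=1  ,,,,,,,,
,,,,,,,,
,,,,,,,,
,,,,@>,,
,,,,,,,,
,,,,,,,,
k=2  ,,,,,,,,
,,,,,,,,
,,,,,,,,
,,,,@@,,
,,,,,v,,
,,,,,,,,
k=3  ,,,,,,,,
,,,,,,,,
,,,,,,,,
,,,,@@,,
,,,,<@,,
,,,,,,,,
k=4  ,,,,,,,,
,,,,,,,,
,,,,,,,,
,,,,^@,,
,,,,@@,,
,,,,,,,,
k=5  ,,,,,,,,
,,,,,,,,
,,,,,,,,
,,,<,@,,
,,,,@@,,
,,,,,,,,
k=6  ,,,,,,,,
,,,,,,,,
,,,^,,,,
,,,@,@,,
,,,,@@,,
,,,,,,,,
k=7  ,,,,,,,,
,,,,,,,,
,,,@>,,,
,,,@,@,,
,,,,@@,,
,,,,,,,,
k=8  ,,,,,,,,
,,,,,,,,
,,,@@,,,
,,,@v@,,
,,,,@@,,
,,,,,,,,
k=9  ,,,,,,,,
,,,,,,,,
,,,@@,,,
,,,<@@,,
,,,,@@,,
,,,,,,,,
k=10  ,,,,,,,,
,,,,,,,,
,,,@@,,,
,,,,@@,,
,,,v@@,,
,,,,,,,,
k=11  ,,,,,,,,
,,,,,,,,
,,,@@,,,
,,,,@@,,
,,<@@@,,
,,,,,,,,
k=12  ,,,,,,,,
,,,,,,,,
,,,@@,,,
,,^,@@,,
,,@@@@,,
,,,,,,,,
k=13  ,,,,,,,,
,,,,,,,,
,,,@@,,,
,,@>@@,,
,,@@@@,,
,,,,,,,,
k=14  ,,,,,,,,
,,,,,,,,
,,,@@,,,
,,@@@@,,
,,@v@@,,
,,,,,,,,
k=15  ,,,,,,,,
,,,,,,,,
,,,@@,,,
,,@@@@,,
,,@,>@,,
,,,,,,,,
k=16  ,,,,,,,,
,,,,,,,,
,,,@@,,,
,,@@^@,,
,,@,,@,,
,,,,,,,,
k=17  ,,,,,,,,
,,,,,,,,
,,,@@,,,
,,@<,@,,
,,@,,@,,
,,,,,,,,
k=18  ,,,,,,,,
,,,,,,,,
,,,@@,,,
,,@,,@,,
,,@v,@,,
,,,,,,,,
k=19  ,,,,,,,,
,,,,,,,,
,,,@@,,,
,,@,,@,,
,,<@,@,,
,,,,,,,,
k=20  ,,,,,,,,
,,,,,,,,
,,,@@,,,
,,@,,@,,
,,,@,@,,
,,v,,,,,
k=21  ,,,,,,,,
,,,,,,,,
,,,@@,,,
,,@,,@,,
,,,@,@,,
,<@,,,,,
k=22  ,,,,,,,,
,,,,,,,,
,,,@@,,,
,,@,,@,,
,^,@,@,,
,@@,,,,,
k=23  ,,,,,,,,
,,,,,,,,
,,,@@,,,
,,@,,@,,
,@>@,@,,
,@@,,,,,
k=24  ,,,,,,,,
,,,,,,,,
,,,@@,,,
,,@,,@,,
,@@@,@,,
,@v,,,,,
k=25  ,,,,,,,,
,,,,,,,,
,,,@@,,,
,,@,,@,,
,@@@,@,,
,@,>,,,,
k=26  ,,,v,,,,
,,,,,,,,
,,,@@,,,
,,@,,@,,
,@@@,@,,
,@,@,,,,
k=27  ,,<@,,,,
,,,,,,,,
,,,@@,,,
,,@,,@,,
,@@@,@,,
,@,@,,,,
k=28  ,,@@,,,,
,,,,,,,,
,,,@@,,,
,,@,,@,,
,@@@,@,,
,@^@,,,,
k=29  ,,@@,,,,
,,,,,,,,
,,,@@,,,
,,@,,@,,
,@@@,@,,
,@@>,,,,
k=30  ,,@@,,,,
,,,,,,,,
,,,@@,,,
,,@,,@,,
,@@^,@,,
,@@,,,,,

north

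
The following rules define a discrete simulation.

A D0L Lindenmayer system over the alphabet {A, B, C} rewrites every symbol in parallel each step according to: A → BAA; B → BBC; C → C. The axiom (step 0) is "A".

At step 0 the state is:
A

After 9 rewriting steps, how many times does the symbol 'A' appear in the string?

gen 0: A
gen 1: BAA
gen 2: BBCBAABAA
gen 3: BBCBBCCBBCBAABAABBCBAABAA
gen 4: BBCBBCCBBCBBCCCBBCBBCCBBCBAABAABBCBAABAABBCBBCCBBCBAABAABBCBAABAA
gen 5: BBCBBCCBBCBBCCCBBCBBCCBBCBBCCCCBBCBBCCBBCBBCCCBBCBBCCBBCBA…BBCBBCCCBBCBBCCBBCBAABAABBCBAABAABBCBBCCBBCBAABAABBCBAABAA  (len 161)
gen 6: BBCBBCCBBCBBCCCBBCBBCCBBCBBCCCCBBCBBCCBBCBBCCCBBCBBCCBBCBB…BBCBBCCCBBCBBCCBBCBAABAABBCBAABAABBCBBCCBBCBAABAABBCBAABAA  (len 385)
gen 7: BBCBBCCBBCBBCCCBBCBBCCBBCBBCCCCBBCBBCCBBCBBCCCBBCBBCCBBCBB…BBCBBCCCBBCBBCCBBCBAABAABBCBAABAABBCBBCCBBCBAABAABBCBAABAA  (len 897)
gen 8: BBCBBCCBBCBBCCCBBCBBCCBBCBBCCCCBBCBBCCBBCBBCCCBBCBBCCBBCBB…BBCBBCCCBBCBBCCBBCBAABAABBCBAABAABBCBBCCBBCBAABAABBCBAABAA  (len 2049)
gen 9: BBCBBCCBBCBBCCCBBCBBCCBBCBBCCCCBBCBBCCBBCBBCCCBBCBBCCBBCBB…BBCBBCCCBBCBBCCBBCBAABAABBCBAABAABBCBBCCBBCBAABAABBCBAABAA  (len 4609)

512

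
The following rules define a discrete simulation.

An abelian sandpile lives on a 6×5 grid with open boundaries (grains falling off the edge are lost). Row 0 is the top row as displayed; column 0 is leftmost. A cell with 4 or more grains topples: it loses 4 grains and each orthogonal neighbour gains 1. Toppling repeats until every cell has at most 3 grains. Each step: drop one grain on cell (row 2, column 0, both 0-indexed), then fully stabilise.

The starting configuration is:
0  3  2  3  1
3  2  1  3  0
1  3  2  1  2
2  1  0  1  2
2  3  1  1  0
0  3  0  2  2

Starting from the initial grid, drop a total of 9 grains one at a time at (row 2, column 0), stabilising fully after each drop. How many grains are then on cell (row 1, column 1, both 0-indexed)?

t=0: 0  3  2  3  1
3  2  1  3  0
1  3  2  1  2
2  1  0  1  2
2  3  1  1  0
0  3  0  2  2
t=1: 0  3  2  3  1
3  2  1  3  0
2  3  2  1  2
2  1  0  1  2
2  3  1  1  0
0  3  0  2  2
t=2: 0  3  2  3  1
3  2  1  3  0
3  3  2  1  2
2  1  0  1  2
2  3  1  1  0
0  3  0  2  2
t=3: 2  0  3  3  1
1  1  2  3  0
2  1  3  1  2
3  2  0  1  2
2  3  1  1  0
0  3  0  2  2
t=4: 2  0  3  3  1
1  1  2  3  0
3  1  3  1  2
3  2  0  1  2
2  3  1  1  0
0  3  0  2  2
t=5: 2  0  3  3  1
2  1  2  3  0
1  2  3  1  2
0  3  0  1  2
3  3  1  1  0
0  3  0  2  2
t=6: 2  0  3  3  1
2  1  2  3  0
2  2  3  1  2
0  3  0  1  2
3  3  1  1  0
0  3  0  2  2
t=7: 2  0  3  3  1
2  1  2  3  0
3  2  3  1  2
0  3  0  1  2
3  3  1  1  0
0  3  0  2  2
t=8: 2  0  3  3  1
3  1  2  3  0
0  3  3  1  2
1  3  0  1  2
3  3  1  1  0
0  3  0  2  2
t=9: 2  0  3  3  1
3  1  2  3  0
1  3  3  1  2
1  3  0  1  2
3  3  1  1  0
0  3  0  2  2

1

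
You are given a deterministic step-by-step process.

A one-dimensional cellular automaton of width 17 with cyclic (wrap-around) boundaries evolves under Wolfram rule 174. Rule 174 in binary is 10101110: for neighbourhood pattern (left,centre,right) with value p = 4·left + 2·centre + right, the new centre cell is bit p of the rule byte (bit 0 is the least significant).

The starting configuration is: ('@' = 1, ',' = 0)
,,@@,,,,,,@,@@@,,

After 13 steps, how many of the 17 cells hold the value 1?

7

[0] ,,@@,,,,,,@,@@@,,
[1] ,@@,,,,,,@@@@@,,,
[2] @@,,,,,,@@@@@,,,,
[3] @,,,,,,@@@@@,,,,@
[4] ,,,,,,@@@@@,,,,@@
[5] ,,,,,@@@@@,,,,@@,
[6] ,,,,@@@@@,,,,@@,,
[7] ,,,@@@@@,,,,@@,,,
[8] ,,@@@@@,,,,@@,,,,
[9] ,@@@@@,,,,@@,,,,,
[10] @@@@@,,,,@@,,,,,,
[11] @@@@,,,,@@,,,,,,@
[12] @@@,,,,@@,,,,,,@@
[13] @@,,,,@@,,,,,,@@@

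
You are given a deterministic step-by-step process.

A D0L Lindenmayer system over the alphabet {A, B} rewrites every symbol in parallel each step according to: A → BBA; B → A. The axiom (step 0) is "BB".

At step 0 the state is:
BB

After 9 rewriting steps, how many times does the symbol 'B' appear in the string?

340

k=0  BB
k=1  AA
k=2  BBABBA
k=3  AABBAAABBA
k=4  BBABBAAABBABBABBAAABBA
k=5  AABBAAABBABBABBAAABBAAABBAAABBABBABBAAABBA
k=6  BBABBAAABBABBABBAAABBAAABBAAABBABBABBAAABBABBABBAAABBABBABBAAABBAAABBAAABBABBABBAAABBA
k=7  AABBAAABBABBABBAAABBAAABBAAABBABBABBAAABBABBABBAAABBABBABB…ABBABBABBAAABBABBABBAAABBABBABBAAABBAAABBAAABBABBABBAAABBA  (len 170)
k=8  BBABBAAABBABBABBAAABBAAABBAAABBABBABBAAABBABBABBAAABBABBAB…ABBABBABBAAABBABBABBAAABBABBABBAAABBAAABBAAABBABBABBAAABBA  (len 342)
k=9  AABBAAABBABBABBAAABBAAABBAAABBABBABBAAABBABBABBAAABBABBABB…ABBABBABBAAABBABBABBAAABBABBABBAAABBAAABBAAABBABBABBAAABBA  (len 682)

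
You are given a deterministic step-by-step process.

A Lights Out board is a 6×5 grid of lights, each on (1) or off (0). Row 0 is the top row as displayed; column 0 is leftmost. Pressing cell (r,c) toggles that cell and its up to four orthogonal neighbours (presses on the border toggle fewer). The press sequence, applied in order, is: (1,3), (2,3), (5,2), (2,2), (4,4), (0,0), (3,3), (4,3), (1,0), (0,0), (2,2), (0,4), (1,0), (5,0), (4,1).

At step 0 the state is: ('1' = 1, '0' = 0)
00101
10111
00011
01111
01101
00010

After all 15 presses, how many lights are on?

k=0  00101
10111
00011
01111
01101
00010
k=1  00111
10000
00001
01111
01101
00010
k=2  00111
10010
00110
01101
01101
00010
k=3  00111
10010
00110
01101
01001
01100
k=4  00111
10110
01000
01001
01001
01100
k=5  00111
10110
01000
01000
01010
01101
k=6  11111
00110
01000
01000
01010
01101
k=7  11111
00110
01010
01111
01000
01101
k=8  11111
00110
01010
01101
01111
01111
k=9  01111
11110
11010
01101
01111
01111
k=10  10111
01110
11010
01101
01111
01111
k=11  10111
01010
10100
01001
01111
01111
k=12  10100
01011
10100
01001
01111
01111
k=13  00100
10011
00100
01001
01111
01111
k=14  00100
10011
00100
01001
11111
10111
k=15  00100
10011
00100
00001
00011
11111

13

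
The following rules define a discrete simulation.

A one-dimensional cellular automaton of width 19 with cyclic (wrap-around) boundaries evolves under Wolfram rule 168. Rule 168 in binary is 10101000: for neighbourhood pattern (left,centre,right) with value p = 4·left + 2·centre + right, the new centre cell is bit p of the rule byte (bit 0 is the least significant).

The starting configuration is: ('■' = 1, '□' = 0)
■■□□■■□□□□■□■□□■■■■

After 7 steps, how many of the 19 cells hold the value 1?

0

step 0: ■■□□■■□□□□■□■□□■■■■
step 1: ■□□□■□□□□□□■□□□■■■■
step 2: □□□□□□□□□□□□□□□■■■■
step 3: □□□□□□□□□□□□□□□■■■□
step 4: □□□□□□□□□□□□□□□■■□□
step 5: □□□□□□□□□□□□□□□■□□□
step 6: □□□□□□□□□□□□□□□□□□□
step 7: □□□□□□□□□□□□□□□□□□□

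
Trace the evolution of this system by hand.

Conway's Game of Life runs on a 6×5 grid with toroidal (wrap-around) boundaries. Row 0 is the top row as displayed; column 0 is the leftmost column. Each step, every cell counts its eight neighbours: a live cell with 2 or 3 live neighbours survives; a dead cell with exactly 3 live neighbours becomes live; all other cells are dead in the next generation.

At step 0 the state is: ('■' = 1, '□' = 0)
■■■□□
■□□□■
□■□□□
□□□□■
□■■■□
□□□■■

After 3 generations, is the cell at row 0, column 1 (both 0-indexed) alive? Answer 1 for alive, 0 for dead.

[0] ■■■□□
■□□□■
□■□□□
□□□□■
□■■■□
□□□■■
[1] □■■□□
□□■□■
□□□□■
■■□■□
■□■□□
□□□□■
[2] ■■■□□
■■■□□
□■■□■
■■■■□
■□■■□
■□■■□
[3] □□□□□
□□□□■
□□□□■
□□□□□
■□□□□
■□□□□

0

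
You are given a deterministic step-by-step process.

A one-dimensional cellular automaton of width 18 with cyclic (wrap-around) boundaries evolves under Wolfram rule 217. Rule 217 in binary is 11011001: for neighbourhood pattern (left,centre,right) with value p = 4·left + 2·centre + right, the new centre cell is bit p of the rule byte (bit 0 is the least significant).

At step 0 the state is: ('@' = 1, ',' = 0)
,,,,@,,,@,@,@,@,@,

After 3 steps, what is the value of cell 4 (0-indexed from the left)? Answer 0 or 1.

k=0  ,,,,@,,,@,@,@,@,@,
k=1  @@@,,@@,,,,,,,,,,@
k=2  @@@@,@@@@@@@@@@@,@
k=3  @@@@,@@@@@@@@@@@,@

0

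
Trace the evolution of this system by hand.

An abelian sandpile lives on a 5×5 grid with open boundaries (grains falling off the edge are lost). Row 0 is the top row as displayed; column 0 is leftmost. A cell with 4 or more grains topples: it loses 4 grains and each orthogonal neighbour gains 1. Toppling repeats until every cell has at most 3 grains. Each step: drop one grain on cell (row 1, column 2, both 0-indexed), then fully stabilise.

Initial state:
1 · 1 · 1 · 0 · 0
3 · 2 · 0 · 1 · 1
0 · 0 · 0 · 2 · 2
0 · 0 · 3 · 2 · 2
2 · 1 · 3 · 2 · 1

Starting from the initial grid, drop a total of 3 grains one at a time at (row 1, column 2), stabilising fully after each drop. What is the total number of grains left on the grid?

33

t=0: 1 · 1 · 1 · 0 · 0
3 · 2 · 0 · 1 · 1
0 · 0 · 0 · 2 · 2
0 · 0 · 3 · 2 · 2
2 · 1 · 3 · 2 · 1
t=1: 1 · 1 · 1 · 0 · 0
3 · 2 · 1 · 1 · 1
0 · 0 · 0 · 2 · 2
0 · 0 · 3 · 2 · 2
2 · 1 · 3 · 2 · 1
t=2: 1 · 1 · 1 · 0 · 0
3 · 2 · 2 · 1 · 1
0 · 0 · 0 · 2 · 2
0 · 0 · 3 · 2 · 2
2 · 1 · 3 · 2 · 1
t=3: 1 · 1 · 1 · 0 · 0
3 · 2 · 3 · 1 · 1
0 · 0 · 0 · 2 · 2
0 · 0 · 3 · 2 · 2
2 · 1 · 3 · 2 · 1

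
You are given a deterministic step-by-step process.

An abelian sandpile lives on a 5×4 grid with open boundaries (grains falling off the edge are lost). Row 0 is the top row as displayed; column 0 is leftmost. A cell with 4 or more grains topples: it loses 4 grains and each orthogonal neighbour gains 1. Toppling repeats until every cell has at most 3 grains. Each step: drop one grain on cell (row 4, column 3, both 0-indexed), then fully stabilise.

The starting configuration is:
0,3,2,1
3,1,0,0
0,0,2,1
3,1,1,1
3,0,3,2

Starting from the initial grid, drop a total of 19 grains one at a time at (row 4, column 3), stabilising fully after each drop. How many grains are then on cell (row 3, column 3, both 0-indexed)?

0

[0] 0,3,2,1
3,1,0,0
0,0,2,1
3,1,1,1
3,0,3,2
[1] 0,3,2,1
3,1,0,0
0,0,2,1
3,1,1,1
3,0,3,3
[2] 0,3,2,1
3,1,0,0
0,0,2,1
3,1,2,2
3,1,0,1
[3] 0,3,2,1
3,1,0,0
0,0,2,1
3,1,2,2
3,1,0,2
[4] 0,3,2,1
3,1,0,0
0,0,2,1
3,1,2,2
3,1,0,3
[5] 0,3,2,1
3,1,0,0
0,0,2,1
3,1,2,3
3,1,1,0
[6] 0,3,2,1
3,1,0,0
0,0,2,1
3,1,2,3
3,1,1,1
[7] 0,3,2,1
3,1,0,0
0,0,2,1
3,1,2,3
3,1,1,2
[8] 0,3,2,1
3,1,0,0
0,0,2,1
3,1,2,3
3,1,1,3
[9] 0,3,2,1
3,1,0,0
0,0,2,2
3,1,3,0
3,1,2,1
[10] 0,3,2,1
3,1,0,0
0,0,2,2
3,1,3,0
3,1,2,2
[11] 0,3,2,1
3,1,0,0
0,0,2,2
3,1,3,0
3,1,2,3
[12] 0,3,2,1
3,1,0,0
0,0,2,2
3,1,3,1
3,1,3,0
[13] 0,3,2,1
3,1,0,0
0,0,2,2
3,1,3,1
3,1,3,1
[14] 0,3,2,1
3,1,0,0
0,0,2,2
3,1,3,1
3,1,3,2
[15] 0,3,2,1
3,1,0,0
0,0,2,2
3,1,3,1
3,1,3,3
[16] 0,3,2,1
3,1,0,0
0,0,3,2
3,2,0,3
3,2,1,1
[17] 0,3,2,1
3,1,0,0
0,0,3,2
3,2,0,3
3,2,1,2
[18] 0,3,2,1
3,1,0,0
0,0,3,2
3,2,0,3
3,2,1,3
[19] 0,3,2,1
3,1,0,0
0,0,3,3
3,2,1,0
3,2,2,1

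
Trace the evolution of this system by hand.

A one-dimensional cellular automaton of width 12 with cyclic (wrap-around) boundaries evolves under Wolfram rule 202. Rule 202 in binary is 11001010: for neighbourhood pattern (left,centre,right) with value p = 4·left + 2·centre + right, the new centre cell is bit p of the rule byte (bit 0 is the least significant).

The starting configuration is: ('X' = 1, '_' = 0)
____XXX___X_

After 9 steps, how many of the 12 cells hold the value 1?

11

step 0: ____XXX___X_
step 1: ___XXXX__X__
step 2: __XXXXX_X___
step 3: _XXXXXX_____
step 4: XXXXXXX_____
step 5: XXXXXXX____X
step 6: XXXXXXX___XX
step 7: XXXXXXX__XXX
step 8: XXXXXXX_XXXX
step 9: XXXXXXX_XXXX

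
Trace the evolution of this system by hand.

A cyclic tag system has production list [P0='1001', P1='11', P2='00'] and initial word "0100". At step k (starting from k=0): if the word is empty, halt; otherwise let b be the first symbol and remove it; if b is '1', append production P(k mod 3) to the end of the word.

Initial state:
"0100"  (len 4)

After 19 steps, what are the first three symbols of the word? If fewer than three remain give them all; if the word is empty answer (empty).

[0] "0100"  (len 4)
[1] "100"  (len 3)
[2] "0011"  (len 4)
[3] "011"  (len 3)
[4] "11"  (len 2)
[5] "111"  (len 3)
[6] "1100"  (len 4)
[7] "1001001"  (len 7)
[8] "00100111"  (len 8)
[9] "0100111"  (len 7)
[10] "100111"  (len 6)
[11] "0011111"  (len 7)
[12] "011111"  (len 6)
[13] "11111"  (len 5)
[14] "111111"  (len 6)
[15] "1111100"  (len 7)
[16] "1111001001"  (len 10)
[17] "11100100111"  (len 11)
[18] "110010011100"  (len 12)
[19] "100100111001001"  (len 15)

100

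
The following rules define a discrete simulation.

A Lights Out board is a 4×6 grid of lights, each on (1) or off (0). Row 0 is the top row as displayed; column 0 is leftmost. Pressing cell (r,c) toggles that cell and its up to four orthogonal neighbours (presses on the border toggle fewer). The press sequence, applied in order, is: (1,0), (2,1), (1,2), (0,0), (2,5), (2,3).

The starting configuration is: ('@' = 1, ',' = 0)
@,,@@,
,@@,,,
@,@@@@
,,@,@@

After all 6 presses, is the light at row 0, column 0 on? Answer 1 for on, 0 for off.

1

t=0: @,,@@,
,@@,,,
@,@@@@
,,@,@@
t=1: ,,,@@,
@,@,,,
,,@@@@
,,@,@@
t=2: ,,,@@,
@@@,,,
@@,@@@
,@@,@@
t=3: ,,@@@,
@,,@,,
@@@@@@
,@@,@@
t=4: @@@@@,
,,,@,,
@@@@@@
,@@,@@
t=5: @@@@@,
,,,@,@
@@@@,,
,@@,@,
t=6: @@@@@,
,,,,,@
@@,,@,
,@@@@,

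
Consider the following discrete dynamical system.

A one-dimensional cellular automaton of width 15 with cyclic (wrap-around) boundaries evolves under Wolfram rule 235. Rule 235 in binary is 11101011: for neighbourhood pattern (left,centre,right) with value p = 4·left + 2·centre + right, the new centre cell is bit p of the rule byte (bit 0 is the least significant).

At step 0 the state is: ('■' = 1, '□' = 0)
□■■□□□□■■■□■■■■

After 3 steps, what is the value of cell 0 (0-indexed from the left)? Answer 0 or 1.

1

t=0: □■■□□□□■■■□■■■■
t=1: ■■■□■■■■■■■■■■■
t=2: ■■■■■■■■■■■■■■■
t=3: ■■■■■■■■■■■■■■■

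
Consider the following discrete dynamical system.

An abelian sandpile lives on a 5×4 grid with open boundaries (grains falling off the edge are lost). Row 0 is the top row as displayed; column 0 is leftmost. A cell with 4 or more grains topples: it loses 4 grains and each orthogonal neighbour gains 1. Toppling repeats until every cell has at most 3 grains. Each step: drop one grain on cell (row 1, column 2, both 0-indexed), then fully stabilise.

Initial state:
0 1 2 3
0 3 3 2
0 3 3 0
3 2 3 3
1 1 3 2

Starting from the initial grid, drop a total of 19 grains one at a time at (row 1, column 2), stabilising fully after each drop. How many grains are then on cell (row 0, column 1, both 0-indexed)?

t=0: 0 1 2 3
0 3 3 2
0 3 3 0
3 2 3 3
1 1 3 2
t=1: 0 2 3 3
1 1 2 3
2 2 2 2
0 1 3 1
2 3 1 0
t=2: 0 2 3 3
1 1 3 3
2 2 2 2
0 1 3 1
2 3 1 0
t=3: 0 3 1 1
1 2 2 1
2 2 3 3
0 1 3 1
2 3 1 0
t=4: 0 3 1 1
1 2 3 1
2 2 3 3
0 1 3 1
2 3 1 0
t=5: 0 3 2 1
1 3 1 3
2 3 2 0
0 2 0 3
2 3 2 0
t=6: 0 3 2 1
1 3 2 3
2 3 2 0
0 2 0 3
2 3 2 0
t=7: 0 3 2 1
1 3 3 3
2 3 2 0
0 2 0 3
2 3 2 0
t=8: 1 1 1 3
2 3 0 1
3 1 1 2
0 3 1 3
2 3 2 0
t=9: 1 1 1 3
2 3 1 1
3 1 1 2
0 3 1 3
2 3 2 0
t=10: 1 1 1 3
2 3 2 1
3 1 1 2
0 3 1 3
2 3 2 0
t=11: 1 1 1 3
2 3 3 1
3 1 1 2
0 3 1 3
2 3 2 0
t=12: 1 2 2 3
3 0 1 2
3 2 2 2
0 3 1 3
2 3 2 0
t=13: 1 2 2 3
3 0 2 2
3 2 2 2
0 3 1 3
2 3 2 0
t=14: 1 2 2 3
3 0 3 2
3 2 2 2
0 3 1 3
2 3 2 0
t=15: 1 2 3 3
3 1 0 3
3 2 3 2
0 3 1 3
2 3 2 0
t=16: 1 2 3 3
3 1 1 3
3 2 3 2
0 3 1 3
2 3 2 0
t=17: 1 2 3 3
3 1 2 3
3 2 3 2
0 3 1 3
2 3 2 0
t=18: 1 2 3 3
3 1 3 3
3 2 3 2
0 3 1 3
2 3 2 0
t=19: 1 3 1 1
3 2 3 2
3 3 1 1
0 3 3 0
2 3 2 1

3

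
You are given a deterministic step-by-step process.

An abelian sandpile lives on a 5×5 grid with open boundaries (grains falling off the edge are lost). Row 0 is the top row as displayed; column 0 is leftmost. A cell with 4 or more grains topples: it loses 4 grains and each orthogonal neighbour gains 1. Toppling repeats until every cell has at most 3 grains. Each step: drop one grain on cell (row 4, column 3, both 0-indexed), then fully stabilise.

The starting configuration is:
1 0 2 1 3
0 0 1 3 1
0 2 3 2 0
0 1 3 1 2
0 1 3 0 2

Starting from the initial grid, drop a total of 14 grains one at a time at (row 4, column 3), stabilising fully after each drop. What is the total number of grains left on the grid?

0) 1 0 2 1 3
0 0 1 3 1
0 2 3 2 0
0 1 3 1 2
0 1 3 0 2
1) 1 0 2 1 3
0 0 1 3 1
0 2 3 2 0
0 1 3 1 2
0 1 3 1 2
2) 1 0 2 1 3
0 0 1 3 1
0 2 3 2 0
0 1 3 1 2
0 1 3 2 2
3) 1 0 2 1 3
0 0 1 3 1
0 2 3 2 0
0 1 3 1 2
0 1 3 3 2
4) 1 0 2 1 3
0 0 2 3 1
0 3 0 3 0
0 2 1 3 2
0 2 1 1 3
5) 1 0 2 1 3
0 0 2 3 1
0 3 0 3 0
0 2 1 3 2
0 2 1 2 3
6) 1 0 2 1 3
0 0 2 3 1
0 3 0 3 0
0 2 1 3 2
0 2 1 3 3
7) 1 0 2 2 3
0 0 3 0 2
0 3 1 1 2
0 2 2 2 0
0 2 2 2 1
8) 1 0 2 2 3
0 0 3 0 2
0 3 1 1 2
0 2 2 2 0
0 2 2 3 1
9) 1 0 2 2 3
0 0 3 0 2
0 3 1 1 2
0 2 2 3 0
0 2 3 0 2
10) 1 0 2 2 3
0 0 3 0 2
0 3 1 1 2
0 2 2 3 0
0 2 3 1 2
11) 1 0 2 2 3
0 0 3 0 2
0 3 1 1 2
0 2 2 3 0
0 2 3 2 2
12) 1 0 2 2 3
0 0 3 0 2
0 3 1 1 2
0 2 2 3 0
0 2 3 3 2
13) 1 0 2 2 3
0 0 3 0 2
0 3 2 2 2
0 3 0 1 1
0 3 1 2 3
14) 1 0 2 2 3
0 0 3 0 2
0 3 2 2 2
0 3 0 1 1
0 3 1 3 3

37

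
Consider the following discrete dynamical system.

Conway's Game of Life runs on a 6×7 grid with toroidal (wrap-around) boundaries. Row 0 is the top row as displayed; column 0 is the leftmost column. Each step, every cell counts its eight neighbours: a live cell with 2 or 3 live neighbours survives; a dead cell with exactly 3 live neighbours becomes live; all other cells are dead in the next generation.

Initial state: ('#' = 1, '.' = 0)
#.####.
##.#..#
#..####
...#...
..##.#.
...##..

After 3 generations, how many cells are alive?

8

0) #.####.
##.#..#
#..####
...#...
..##.#.
...##..
1) #....#.
.......
.#.#.#.
.......
..#....
.#....#
2) #.....#
....#.#
.......
..#....
.......
##....#
3) .#.....
#....##
.......
.......
##.....
.#....#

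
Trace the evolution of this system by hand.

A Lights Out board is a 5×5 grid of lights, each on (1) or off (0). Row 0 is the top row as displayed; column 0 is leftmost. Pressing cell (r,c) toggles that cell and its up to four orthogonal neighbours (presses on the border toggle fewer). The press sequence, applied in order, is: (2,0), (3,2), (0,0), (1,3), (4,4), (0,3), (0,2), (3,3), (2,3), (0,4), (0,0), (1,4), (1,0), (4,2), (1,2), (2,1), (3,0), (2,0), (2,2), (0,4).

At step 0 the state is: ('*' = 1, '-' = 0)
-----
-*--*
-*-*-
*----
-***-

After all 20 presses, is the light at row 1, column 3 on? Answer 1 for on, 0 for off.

1

step 0: -----
-*--*
-*-*-
*----
-***-
step 1: -----
**--*
*--*-
-----
-***-
step 2: -----
**--*
*-**-
-***-
-*-*-
step 3: **---
-*--*
*-**-
-***-
-*-*-
step 4: **-*-
-***-
*-*--
-***-
-*-*-
step 5: **-*-
-***-
*-*--
-****
-*--*
step 6: ***-*
-**--
*-*--
-****
-*--*
step 7: *--**
-*---
*-*--
-****
-*--*
step 8: *--**
-*---
*-**-
-*---
-*-**
step 9: *--**
-*-*-
*---*
-*-*-
-*-**
step 10: *----
-*-**
*---*
-*-*-
-*-**
step 11: -*---
**-**
*---*
-*-*-
-*-**
step 12: -*--*
**---
*----
-*-*-
-*-**
step 13: **--*
-----
-----
-*-*-
-*-**
step 14: **--*
-----
-----
-***-
--*-*
step 15: ***-*
-***-
--*--
-***-
--*-*
step 16: ***-*
--**-
**---
--**-
--*-*
step 17: ***-*
--**-
-*---
****-
*-*-*
step 18: ***-*
*-**-
*----
-***-
*-*-*
step 19: ***-*
*--*-
****-
-*-*-
*-*-*
step 20: ****-
*--**
****-
-*-*-
*-*-*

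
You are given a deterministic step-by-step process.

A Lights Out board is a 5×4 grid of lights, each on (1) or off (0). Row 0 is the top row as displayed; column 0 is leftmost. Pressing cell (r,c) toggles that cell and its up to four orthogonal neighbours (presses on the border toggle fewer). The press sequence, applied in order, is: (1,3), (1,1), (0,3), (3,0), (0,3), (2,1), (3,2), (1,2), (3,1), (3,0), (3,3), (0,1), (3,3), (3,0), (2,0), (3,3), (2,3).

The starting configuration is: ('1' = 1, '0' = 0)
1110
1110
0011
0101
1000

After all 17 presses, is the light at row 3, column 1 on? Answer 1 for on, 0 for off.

1

t=0: 1110
1110
0011
0101
1000
t=1: 1111
1101
0010
0101
1000
t=2: 1011
0011
0110
0101
1000
t=3: 1000
0010
0110
0101
1000
t=4: 1000
0010
1110
1001
0000
t=5: 1011
0011
1110
1001
0000
t=6: 1011
0111
0000
1101
0000
t=7: 1011
0111
0010
1010
0010
t=8: 1001
0000
0000
1010
0010
t=9: 1001
0000
0100
0100
0110
t=10: 1001
0000
1100
1000
1110
t=11: 1001
0000
1101
1011
1111
t=12: 0111
0100
1101
1011
1111
t=13: 0111
0100
1100
1000
1110
t=14: 0111
0100
0100
0100
0110
t=15: 0111
1100
1000
1100
0110
t=16: 0111
1100
1001
1111
0111
t=17: 0111
1101
1010
1110
0111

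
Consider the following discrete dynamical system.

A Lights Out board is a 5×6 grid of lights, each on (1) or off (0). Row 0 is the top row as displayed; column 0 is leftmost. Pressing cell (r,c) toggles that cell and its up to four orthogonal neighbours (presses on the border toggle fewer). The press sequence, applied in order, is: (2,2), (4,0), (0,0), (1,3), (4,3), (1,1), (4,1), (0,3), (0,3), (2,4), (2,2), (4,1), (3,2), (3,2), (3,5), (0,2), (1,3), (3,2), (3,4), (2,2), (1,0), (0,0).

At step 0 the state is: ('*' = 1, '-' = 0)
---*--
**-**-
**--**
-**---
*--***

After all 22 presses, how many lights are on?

15

[0] ---*--
**-**-
**--**
-**---
*--***
[1] ---*--
*****-
*-****
-*----
*--***
[2] ---*--
*****-
*-****
**----
-*-***
[3] **-*--
-****-
*-****
**----
-*-***
[4] **----
-*----
*-*-**
**----
-*-***
[5] **----
-*----
*-*-**
**-*--
-**--*
[6] *-----
*-*---
***-**
**-*--
-**--*
[7] *-----
*-*---
***-**
*--*--
*----*
[8] *-***-
*-**--
***-**
*--*--
*----*
[9] *-----
*-*---
***-**
*--*--
*----*
[10] *-----
*-*-*-
****--
*--**-
*----*
[11] *-----
*---*-
*-----
*-***-
*----*
[12] *-----
*---*-
*-----
*****-
-**--*
[13] *-----
*---*-
*-*---
*---*-
-*---*
[14] *-----
*---*-
*-----
*****-
-**--*
[15] *-----
*---*-
*----*
****-*
-**---
[16] ****--
*-*-*-
*----*
****-*
-**---
[17] ***---
*--*--
*--*-*
****-*
-**---
[18] ***---
*--*--
*-**-*
*----*
-*----
[19] ***---
*--*--
*-****
*--**-
-*--*-
[20] ***---
*-**--
**--**
*-***-
-*--*-
[21] -**---
-***--
-*--**
*-***-
-*--*-
[22] *-*---
****--
-*--**
*-***-
-*--*-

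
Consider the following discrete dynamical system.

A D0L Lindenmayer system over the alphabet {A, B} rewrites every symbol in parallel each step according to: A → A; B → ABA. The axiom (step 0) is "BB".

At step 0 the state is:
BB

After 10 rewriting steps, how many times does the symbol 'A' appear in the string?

40

gen 0: BB
gen 1: ABAABA
gen 2: AABAAAABAA
gen 3: AAABAAAAAABAAA
gen 4: AAAABAAAAAAAABAAAA
gen 5: AAAAABAAAAAAAAAABAAAAA
gen 6: AAAAAABAAAAAAAAAAAABAAAAAA
gen 7: AAAAAAABAAAAAAAAAAAAAABAAAAAAA
gen 8: AAAAAAAABAAAAAAAAAAAAAAAABAAAAAAAA
gen 9: AAAAAAAAABAAAAAAAAAAAAAAAAAABAAAAAAAAA
gen 10: AAAAAAAAAABAAAAAAAAAAAAAAAAAAAABAAAAAAAAAA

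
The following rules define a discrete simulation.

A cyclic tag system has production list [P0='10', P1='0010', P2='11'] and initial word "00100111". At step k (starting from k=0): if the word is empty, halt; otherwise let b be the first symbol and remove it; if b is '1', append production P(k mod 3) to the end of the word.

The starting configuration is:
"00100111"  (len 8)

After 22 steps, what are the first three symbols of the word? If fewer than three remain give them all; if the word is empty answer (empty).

001

gen 0: "00100111"  (len 8)
gen 1: "0100111"  (len 7)
gen 2: "100111"  (len 6)
gen 3: "0011111"  (len 7)
gen 4: "011111"  (len 6)
gen 5: "11111"  (len 5)
gen 6: "111111"  (len 6)
gen 7: "1111110"  (len 7)
gen 8: "1111100010"  (len 10)
gen 9: "11110001011"  (len 11)
gen 10: "111000101110"  (len 12)
gen 11: "110001011100010"  (len 15)
gen 12: "1000101110001011"  (len 16)
gen 13: "00010111000101110"  (len 17)
gen 14: "0010111000101110"  (len 16)
gen 15: "010111000101110"  (len 15)
gen 16: "10111000101110"  (len 14)
gen 17: "01110001011100010"  (len 17)
gen 18: "1110001011100010"  (len 16)
gen 19: "11000101110001010"  (len 17)
gen 20: "10001011100010100010"  (len 20)
gen 21: "000101110001010001011"  (len 21)
gen 22: "00101110001010001011"  (len 20)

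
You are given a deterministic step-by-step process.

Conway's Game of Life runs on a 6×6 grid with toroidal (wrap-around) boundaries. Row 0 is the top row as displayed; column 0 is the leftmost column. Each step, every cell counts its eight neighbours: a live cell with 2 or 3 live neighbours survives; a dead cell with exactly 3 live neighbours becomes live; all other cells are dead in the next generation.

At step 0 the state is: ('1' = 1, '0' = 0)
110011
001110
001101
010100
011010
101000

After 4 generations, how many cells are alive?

13

step 0: 110011
001110
001101
010100
011010
101000
step 1: 100010
000000
010000
110000
100000
001010
step 2: 000101
000000
110000
110000
100001
010100
step 3: 001010
100000
110000
000000
001001
001001
step 4: 010101
100001
110000
110000
000000
011011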